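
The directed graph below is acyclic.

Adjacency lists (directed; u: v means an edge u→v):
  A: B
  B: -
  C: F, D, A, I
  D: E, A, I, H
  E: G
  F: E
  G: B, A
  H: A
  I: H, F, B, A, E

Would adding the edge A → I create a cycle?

Yes

Adding A→I creates a cycle iff I can already reach A.
Path from I: I → A.
So I → … → A → I is a cycle.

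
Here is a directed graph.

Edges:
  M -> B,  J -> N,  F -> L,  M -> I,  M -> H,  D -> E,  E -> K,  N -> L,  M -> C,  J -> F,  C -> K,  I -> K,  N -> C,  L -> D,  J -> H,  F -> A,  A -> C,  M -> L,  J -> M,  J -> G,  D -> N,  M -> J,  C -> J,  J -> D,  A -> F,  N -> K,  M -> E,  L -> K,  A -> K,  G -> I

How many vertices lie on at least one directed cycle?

A vertex is on a directed cycle iff it belongs to a strongly connected component of size ≥ 2 (or has a self-loop).
The vertices on cycles are {A, C, D, F, J, L, M, N} — 8 in total.

8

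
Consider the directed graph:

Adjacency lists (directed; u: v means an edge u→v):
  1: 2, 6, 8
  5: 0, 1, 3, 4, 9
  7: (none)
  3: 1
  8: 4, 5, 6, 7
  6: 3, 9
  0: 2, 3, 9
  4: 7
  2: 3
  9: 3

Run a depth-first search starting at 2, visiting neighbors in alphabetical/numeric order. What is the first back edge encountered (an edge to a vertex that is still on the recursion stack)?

1->2

DFS from 2 (visiting neighbors in alphabetical/numeric order); mark gray on enter, black on exit:
2 gray
  3 gray
    1 gray
      1→2: 2 is gray → back edge
First back edge: 1 → 2.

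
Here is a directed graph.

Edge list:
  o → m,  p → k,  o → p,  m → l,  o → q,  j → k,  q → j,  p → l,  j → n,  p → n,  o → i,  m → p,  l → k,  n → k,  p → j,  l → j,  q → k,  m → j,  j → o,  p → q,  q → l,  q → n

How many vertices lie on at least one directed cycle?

A vertex is on a directed cycle iff it belongs to a strongly connected component of size ≥ 2 (or has a self-loop).
The vertices on cycles are {j, l, m, o, p, q} — 6 in total.

6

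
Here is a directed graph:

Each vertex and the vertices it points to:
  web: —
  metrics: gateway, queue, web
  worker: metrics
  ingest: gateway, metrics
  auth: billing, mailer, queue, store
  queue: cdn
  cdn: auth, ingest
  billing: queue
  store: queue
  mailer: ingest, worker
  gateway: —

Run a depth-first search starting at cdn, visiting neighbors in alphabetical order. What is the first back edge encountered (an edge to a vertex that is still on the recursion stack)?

queue->cdn

DFS from cdn (visiting neighbors in alphabetical order); mark gray on enter, black on exit:
cdn gray
  auth gray
    billing gray
      queue gray
        queue→cdn: cdn is gray → back edge
First back edge: queue → cdn.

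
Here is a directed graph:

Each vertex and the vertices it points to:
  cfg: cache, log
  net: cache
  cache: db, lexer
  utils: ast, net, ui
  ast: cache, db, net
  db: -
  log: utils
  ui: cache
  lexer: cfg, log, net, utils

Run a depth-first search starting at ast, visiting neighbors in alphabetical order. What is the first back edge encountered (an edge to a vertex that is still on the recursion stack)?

cfg→cache

DFS from ast (visiting neighbors in alphabetical order); mark gray on enter, black on exit:
ast gray
  cache gray
    db gray
    db black
    lexer gray
      cfg gray
        cfg→cache: cache is gray → back edge
First back edge: cfg → cache.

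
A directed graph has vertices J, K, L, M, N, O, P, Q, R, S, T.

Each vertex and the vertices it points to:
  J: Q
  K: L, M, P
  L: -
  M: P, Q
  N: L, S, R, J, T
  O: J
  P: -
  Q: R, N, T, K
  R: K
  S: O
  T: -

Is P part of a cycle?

No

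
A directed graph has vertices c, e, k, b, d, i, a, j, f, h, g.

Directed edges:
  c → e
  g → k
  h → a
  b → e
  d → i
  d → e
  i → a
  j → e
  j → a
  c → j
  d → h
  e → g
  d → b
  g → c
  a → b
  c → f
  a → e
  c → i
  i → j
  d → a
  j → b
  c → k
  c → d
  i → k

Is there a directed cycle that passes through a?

Yes

a is on a cycle iff a can reach itself via ≥1 edge.
a → e → g → c → i → a — yes.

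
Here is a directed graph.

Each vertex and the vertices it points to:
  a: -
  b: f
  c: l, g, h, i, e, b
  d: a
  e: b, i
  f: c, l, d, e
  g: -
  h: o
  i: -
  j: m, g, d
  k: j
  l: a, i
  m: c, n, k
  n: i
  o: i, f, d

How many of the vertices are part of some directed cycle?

9

A vertex is on a directed cycle iff it belongs to a strongly connected component of size ≥ 2 (or has a self-loop).
The vertices on cycles are {b, c, e, f, h, j, k, m, o} — 9 in total.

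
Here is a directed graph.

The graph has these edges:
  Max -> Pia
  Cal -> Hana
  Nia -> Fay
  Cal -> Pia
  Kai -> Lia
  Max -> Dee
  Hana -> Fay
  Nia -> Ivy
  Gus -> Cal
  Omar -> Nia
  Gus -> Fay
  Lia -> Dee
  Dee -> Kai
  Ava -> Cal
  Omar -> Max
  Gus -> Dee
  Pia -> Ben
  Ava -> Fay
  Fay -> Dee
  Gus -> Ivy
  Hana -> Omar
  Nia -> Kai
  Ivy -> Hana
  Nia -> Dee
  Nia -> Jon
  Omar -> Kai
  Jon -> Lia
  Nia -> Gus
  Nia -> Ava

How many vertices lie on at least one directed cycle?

A vertex is on a directed cycle iff it belongs to a strongly connected component of size ≥ 2 (or has a self-loop).
The vertices on cycles are {Ava, Cal, Dee, Gus, Ivy, Kai, Lia, Nia, Hana, Omar} — 10 in total.

10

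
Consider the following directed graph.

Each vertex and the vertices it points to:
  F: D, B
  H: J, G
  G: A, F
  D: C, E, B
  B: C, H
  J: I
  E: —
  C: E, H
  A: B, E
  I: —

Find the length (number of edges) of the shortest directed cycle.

4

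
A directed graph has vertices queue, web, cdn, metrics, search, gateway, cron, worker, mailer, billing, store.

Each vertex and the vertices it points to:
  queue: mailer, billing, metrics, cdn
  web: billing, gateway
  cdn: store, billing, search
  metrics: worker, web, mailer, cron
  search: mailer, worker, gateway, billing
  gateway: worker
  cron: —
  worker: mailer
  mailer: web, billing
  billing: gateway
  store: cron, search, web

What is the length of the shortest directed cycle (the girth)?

4

For each vertex v, BFS finds the shortest path from v back to v.
The shortest such closed walk is worker → mailer → web → gateway → worker, length 4.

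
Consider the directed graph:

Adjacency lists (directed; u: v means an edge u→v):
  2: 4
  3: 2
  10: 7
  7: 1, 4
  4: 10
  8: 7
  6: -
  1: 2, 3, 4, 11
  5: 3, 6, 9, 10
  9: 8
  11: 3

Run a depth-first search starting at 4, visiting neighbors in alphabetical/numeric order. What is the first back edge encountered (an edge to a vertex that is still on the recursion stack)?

DFS from 4 (visiting neighbors in alphabetical/numeric order); mark gray on enter, black on exit:
4 gray
  10 gray
    7 gray
      1 gray
        2 gray
          2→4: 4 is gray → back edge
First back edge: 2 → 4.

2→4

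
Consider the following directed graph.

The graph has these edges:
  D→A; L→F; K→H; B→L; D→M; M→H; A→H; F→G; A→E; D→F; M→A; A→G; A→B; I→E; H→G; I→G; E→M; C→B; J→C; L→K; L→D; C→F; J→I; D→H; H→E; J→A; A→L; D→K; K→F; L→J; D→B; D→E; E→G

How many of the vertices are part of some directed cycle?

11

A vertex is on a directed cycle iff it belongs to a strongly connected component of size ≥ 2 (or has a self-loop).
The vertices on cycles are {A, B, C, D, E, H, I, J, K, L, M} — 11 in total.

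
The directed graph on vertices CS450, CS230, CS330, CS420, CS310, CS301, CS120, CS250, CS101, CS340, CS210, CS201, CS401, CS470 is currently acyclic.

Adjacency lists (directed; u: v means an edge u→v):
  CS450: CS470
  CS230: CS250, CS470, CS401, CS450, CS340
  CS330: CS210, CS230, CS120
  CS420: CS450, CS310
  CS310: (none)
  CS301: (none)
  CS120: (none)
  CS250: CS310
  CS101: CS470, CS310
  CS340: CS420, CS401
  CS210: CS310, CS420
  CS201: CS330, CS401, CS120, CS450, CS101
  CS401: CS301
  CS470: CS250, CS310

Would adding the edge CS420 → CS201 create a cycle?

Yes

Adding CS420→CS201 creates a cycle iff CS201 can already reach CS420.
Path from CS201: CS201 → CS330 → CS210 → CS420.
So CS201 → … → CS420 → CS201 is a cycle.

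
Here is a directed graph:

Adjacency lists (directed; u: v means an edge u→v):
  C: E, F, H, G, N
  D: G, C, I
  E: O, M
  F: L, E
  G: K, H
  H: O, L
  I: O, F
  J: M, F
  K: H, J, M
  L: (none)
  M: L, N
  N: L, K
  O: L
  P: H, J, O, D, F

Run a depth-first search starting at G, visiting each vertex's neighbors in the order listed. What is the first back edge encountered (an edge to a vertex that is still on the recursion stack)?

N->K

DFS from G (visiting each vertex's neighbors in the order listed); mark gray on enter, black on exit:
G gray
  K gray
    H gray
      O gray
        L gray
        L black
      O black
      H→L: L black — skip
    H black
    J gray
      M gray
        M→L: L black — skip
        N gray
          N→L: L black — skip
          N→K: K is gray → back edge
First back edge: N → K.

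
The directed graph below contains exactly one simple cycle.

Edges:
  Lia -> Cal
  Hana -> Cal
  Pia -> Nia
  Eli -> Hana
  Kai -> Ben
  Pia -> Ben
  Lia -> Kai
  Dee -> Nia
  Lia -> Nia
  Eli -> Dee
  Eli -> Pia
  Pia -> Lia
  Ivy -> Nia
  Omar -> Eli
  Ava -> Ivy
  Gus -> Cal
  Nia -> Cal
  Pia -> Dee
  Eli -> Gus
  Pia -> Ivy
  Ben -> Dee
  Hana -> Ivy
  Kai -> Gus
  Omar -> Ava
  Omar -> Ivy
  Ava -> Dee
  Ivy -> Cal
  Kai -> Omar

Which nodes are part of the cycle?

DFS with gray/black marking from Kai:
Kai gray
  Gus gray
    Cal gray
    Cal black
  Gus black
  Omar gray
    Eli gray
      Hana gray
        Ivy gray
          Nia gray
            Nia→Cal: Cal black — skip
          Nia black
          Ivy→Cal: Cal black — skip
        Ivy black
        Hana→Cal: Cal black — skip
      Hana black
      Pia gray
        Ben gray
          Dee gray
            Dee→Nia: Nia black — skip
          Dee black
        Ben black
        Pia→Ivy: Ivy black — skip
        Pia→Dee: Dee black — skip
        Pia→Nia: Nia black — skip
        Lia gray
          Lia→Cal: Cal black — skip
          Lia→Nia: Nia black — skip
          Lia→Kai: Kai is gray → back edge
Back edge closes the cycle Kai → Omar → Eli → Pia → Lia → Kai; its vertices are {Eli, Kai, Lia, Pia, Omar}.

Eli, Kai, Lia, Pia, Omar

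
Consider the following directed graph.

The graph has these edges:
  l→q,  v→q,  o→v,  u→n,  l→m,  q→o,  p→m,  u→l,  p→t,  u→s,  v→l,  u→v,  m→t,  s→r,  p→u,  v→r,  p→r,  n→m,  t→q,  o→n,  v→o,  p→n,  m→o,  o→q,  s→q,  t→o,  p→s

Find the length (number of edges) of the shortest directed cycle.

2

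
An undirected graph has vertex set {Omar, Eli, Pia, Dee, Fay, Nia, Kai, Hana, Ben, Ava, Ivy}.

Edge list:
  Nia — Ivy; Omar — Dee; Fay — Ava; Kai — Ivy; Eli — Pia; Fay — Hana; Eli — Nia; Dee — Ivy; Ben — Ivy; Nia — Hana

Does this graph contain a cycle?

No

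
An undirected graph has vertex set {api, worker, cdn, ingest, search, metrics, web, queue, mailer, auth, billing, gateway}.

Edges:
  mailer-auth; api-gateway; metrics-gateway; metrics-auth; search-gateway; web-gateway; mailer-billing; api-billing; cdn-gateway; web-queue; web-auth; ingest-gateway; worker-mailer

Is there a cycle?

DFS, tracking each vertex's parent; an edge to a visited non-parent vertex closes a cycle.
Start from auth:
visit auth (parent –)
  visit web (parent auth)
    web–auth: parent, skip
    visit gateway (parent web)
      visit search (parent gateway)
        search–gateway: parent, skip
      gateway–web: parent, skip
      visit metrics (parent gateway)
        metrics–auth: auth visited and ≠ parent → cycle
Cycle: auth – web – gateway – metrics – auth.

Yes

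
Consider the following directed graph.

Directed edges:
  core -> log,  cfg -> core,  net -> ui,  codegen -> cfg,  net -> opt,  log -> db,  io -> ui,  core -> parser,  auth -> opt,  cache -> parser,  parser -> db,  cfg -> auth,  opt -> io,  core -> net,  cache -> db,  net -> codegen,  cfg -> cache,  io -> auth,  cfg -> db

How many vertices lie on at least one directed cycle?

7

A vertex is on a directed cycle iff it belongs to a strongly connected component of size ≥ 2 (or has a self-loop).
The vertices on cycles are {io, cfg, net, opt, auth, core, codegen} — 7 in total.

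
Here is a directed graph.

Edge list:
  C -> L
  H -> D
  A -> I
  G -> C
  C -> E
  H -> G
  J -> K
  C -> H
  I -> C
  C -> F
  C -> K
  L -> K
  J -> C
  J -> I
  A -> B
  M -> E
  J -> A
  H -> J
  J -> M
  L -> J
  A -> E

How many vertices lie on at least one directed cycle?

7

A vertex is on a directed cycle iff it belongs to a strongly connected component of size ≥ 2 (or has a self-loop).
The vertices on cycles are {A, C, G, H, I, J, L} — 7 in total.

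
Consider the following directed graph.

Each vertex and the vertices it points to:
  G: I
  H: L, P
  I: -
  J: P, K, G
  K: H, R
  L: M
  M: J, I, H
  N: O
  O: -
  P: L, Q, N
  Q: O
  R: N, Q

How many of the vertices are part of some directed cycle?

6

A vertex is on a directed cycle iff it belongs to a strongly connected component of size ≥ 2 (or has a self-loop).
The vertices on cycles are {H, J, K, L, M, P} — 6 in total.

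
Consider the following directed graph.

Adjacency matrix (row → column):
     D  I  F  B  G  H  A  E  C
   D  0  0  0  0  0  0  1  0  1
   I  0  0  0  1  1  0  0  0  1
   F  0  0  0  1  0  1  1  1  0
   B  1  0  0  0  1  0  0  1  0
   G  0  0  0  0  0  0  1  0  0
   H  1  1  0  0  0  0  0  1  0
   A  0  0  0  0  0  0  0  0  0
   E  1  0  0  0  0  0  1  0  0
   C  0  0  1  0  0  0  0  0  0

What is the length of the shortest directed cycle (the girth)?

4

For each vertex v, BFS finds the shortest path from v back to v.
The shortest such closed walk is H → D → C → F → H, length 4.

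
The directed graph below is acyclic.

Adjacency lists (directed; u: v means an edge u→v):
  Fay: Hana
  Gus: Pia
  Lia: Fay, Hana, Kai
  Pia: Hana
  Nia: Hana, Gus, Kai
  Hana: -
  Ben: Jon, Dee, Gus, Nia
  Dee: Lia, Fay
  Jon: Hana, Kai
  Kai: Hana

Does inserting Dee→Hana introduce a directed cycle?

No

Adding Dee→Hana creates a cycle iff Hana can already reach Dee.
Explore from Hana: no path reaches Dee. The graph stays acyclic.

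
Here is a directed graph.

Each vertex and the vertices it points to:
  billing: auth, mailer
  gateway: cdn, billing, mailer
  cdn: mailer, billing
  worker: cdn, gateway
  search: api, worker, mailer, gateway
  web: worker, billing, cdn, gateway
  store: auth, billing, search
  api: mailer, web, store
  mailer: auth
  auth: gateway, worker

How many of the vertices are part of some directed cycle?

A vertex is on a directed cycle iff it belongs to a strongly connected component of size ≥ 2 (or has a self-loop).
The vertices on cycles are {api, cdn, auth, store, mailer, search, worker, billing, gateway} — 9 in total.

9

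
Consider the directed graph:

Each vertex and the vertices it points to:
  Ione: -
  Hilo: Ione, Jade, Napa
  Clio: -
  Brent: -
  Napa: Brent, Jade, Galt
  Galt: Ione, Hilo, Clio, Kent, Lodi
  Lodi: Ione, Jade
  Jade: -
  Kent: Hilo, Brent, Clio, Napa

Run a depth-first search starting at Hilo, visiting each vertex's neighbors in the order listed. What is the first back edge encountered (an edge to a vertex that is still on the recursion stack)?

Galt->Hilo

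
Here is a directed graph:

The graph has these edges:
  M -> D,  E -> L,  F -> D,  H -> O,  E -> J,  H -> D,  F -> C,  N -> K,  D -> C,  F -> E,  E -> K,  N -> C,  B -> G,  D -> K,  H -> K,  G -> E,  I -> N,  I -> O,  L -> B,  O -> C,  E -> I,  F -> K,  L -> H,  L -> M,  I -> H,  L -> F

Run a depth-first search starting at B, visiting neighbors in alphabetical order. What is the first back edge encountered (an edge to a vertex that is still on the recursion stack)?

L→B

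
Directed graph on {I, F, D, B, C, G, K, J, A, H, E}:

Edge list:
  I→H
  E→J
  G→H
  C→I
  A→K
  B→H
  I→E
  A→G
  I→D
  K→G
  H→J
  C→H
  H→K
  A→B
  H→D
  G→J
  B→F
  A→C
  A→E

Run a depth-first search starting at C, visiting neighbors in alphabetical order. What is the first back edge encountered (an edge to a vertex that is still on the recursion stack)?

DFS from C (visiting neighbors in alphabetical order); mark gray on enter, black on exit:
C gray
  H gray
    D gray
    D black
    J gray
    J black
    K gray
      G gray
        G→H: H is gray → back edge
First back edge: G → H.

G→H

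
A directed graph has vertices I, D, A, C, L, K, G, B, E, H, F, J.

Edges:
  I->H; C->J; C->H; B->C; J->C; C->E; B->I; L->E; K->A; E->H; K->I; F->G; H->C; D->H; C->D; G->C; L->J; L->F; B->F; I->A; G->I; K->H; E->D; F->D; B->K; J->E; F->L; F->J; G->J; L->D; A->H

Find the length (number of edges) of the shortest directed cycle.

2

For each vertex v, BFS finds the shortest path from v back to v.
The shortest such closed walk is F → L → F, length 2.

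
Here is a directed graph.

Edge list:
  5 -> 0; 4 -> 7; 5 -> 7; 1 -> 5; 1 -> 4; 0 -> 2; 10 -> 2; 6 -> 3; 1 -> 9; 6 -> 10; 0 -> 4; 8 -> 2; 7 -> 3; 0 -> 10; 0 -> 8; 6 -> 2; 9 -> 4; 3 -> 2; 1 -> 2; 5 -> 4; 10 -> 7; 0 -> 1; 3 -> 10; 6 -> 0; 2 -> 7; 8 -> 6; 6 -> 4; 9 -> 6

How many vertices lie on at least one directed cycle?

10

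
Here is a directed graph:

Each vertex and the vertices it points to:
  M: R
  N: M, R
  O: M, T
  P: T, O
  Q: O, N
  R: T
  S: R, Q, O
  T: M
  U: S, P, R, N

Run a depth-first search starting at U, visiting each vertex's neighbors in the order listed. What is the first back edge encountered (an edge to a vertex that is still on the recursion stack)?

M→R

DFS from U (visiting each vertex's neighbors in the order listed); mark gray on enter, black on exit:
U gray
  S gray
    R gray
      T gray
        M gray
          M→R: R is gray → back edge
First back edge: M → R.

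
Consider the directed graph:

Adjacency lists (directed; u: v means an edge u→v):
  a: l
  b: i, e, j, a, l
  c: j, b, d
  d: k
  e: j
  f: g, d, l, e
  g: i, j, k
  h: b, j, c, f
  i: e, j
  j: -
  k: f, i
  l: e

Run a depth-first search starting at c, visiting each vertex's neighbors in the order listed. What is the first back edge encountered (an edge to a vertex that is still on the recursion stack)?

DFS from c (visiting each vertex's neighbors in the order listed); mark gray on enter, black on exit:
c gray
  j gray
  j black
  b gray
    i gray
      e gray
        e→j: j black — skip
      e black
      i→j: j black — skip
    i black
    b→e: e black — skip
    b→j: j black — skip
    a gray
      l gray
        l→e: e black — skip
      l black
    a black
    b→l: l black — skip
  b black
  d gray
    k gray
      f gray
        g gray
          g→i: i black — skip
          g→j: j black — skip
          g→k: k is gray → back edge
First back edge: g → k.

g->k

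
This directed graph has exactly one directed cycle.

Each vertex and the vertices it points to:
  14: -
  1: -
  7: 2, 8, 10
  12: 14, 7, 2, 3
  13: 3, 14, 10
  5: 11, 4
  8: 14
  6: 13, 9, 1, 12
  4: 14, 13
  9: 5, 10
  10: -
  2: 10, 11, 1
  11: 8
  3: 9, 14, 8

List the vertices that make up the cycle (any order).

DFS with gray/black marking from 9:
9 gray
  5 gray
    11 gray
      8 gray
        14 gray
        14 black
      8 black
    11 black
    4 gray
      4→14: 14 black — skip
      13 gray
        3 gray
          3→9: 9 is gray → back edge
Back edge closes the cycle 9 → 5 → 4 → 13 → 3 → 9; its vertices are {3, 4, 5, 9, 13}.

3, 4, 5, 9, 13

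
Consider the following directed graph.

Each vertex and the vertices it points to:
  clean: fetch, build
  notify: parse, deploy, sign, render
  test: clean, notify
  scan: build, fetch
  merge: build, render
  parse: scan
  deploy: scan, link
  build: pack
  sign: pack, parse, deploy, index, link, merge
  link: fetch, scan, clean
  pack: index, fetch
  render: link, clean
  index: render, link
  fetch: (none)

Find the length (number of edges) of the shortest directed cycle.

5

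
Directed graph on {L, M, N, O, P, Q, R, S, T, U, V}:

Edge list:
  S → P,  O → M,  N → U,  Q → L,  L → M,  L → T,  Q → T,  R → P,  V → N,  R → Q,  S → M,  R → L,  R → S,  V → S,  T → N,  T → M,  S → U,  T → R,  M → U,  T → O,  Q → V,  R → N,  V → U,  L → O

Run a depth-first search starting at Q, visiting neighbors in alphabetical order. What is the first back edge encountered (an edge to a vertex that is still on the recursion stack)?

R->L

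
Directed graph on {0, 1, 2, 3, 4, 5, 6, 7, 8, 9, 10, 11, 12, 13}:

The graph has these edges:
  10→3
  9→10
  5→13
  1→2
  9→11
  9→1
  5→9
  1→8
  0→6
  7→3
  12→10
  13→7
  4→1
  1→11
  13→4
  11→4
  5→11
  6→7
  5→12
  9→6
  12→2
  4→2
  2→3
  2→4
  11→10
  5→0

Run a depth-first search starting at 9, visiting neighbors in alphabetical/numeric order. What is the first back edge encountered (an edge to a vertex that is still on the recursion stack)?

DFS from 9 (visiting neighbors in alphabetical/numeric order); mark gray on enter, black on exit:
9 gray
  1 gray
    2 gray
      3 gray
      3 black
      4 gray
        4→1: 1 is gray → back edge
First back edge: 4 → 1.

4→1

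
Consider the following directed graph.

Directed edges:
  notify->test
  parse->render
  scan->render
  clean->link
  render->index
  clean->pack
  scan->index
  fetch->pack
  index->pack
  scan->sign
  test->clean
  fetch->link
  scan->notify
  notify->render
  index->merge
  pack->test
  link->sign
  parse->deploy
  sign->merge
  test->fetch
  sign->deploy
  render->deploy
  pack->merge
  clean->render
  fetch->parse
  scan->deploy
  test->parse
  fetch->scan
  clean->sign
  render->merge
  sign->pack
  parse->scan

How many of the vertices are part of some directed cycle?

11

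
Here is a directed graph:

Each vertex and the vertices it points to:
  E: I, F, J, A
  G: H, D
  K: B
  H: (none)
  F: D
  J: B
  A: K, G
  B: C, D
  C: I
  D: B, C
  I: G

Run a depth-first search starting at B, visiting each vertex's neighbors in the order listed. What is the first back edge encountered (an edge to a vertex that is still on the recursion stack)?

DFS from B (visiting each vertex's neighbors in the order listed); mark gray on enter, black on exit:
B gray
  C gray
    I gray
      G gray
        H gray
        H black
        D gray
          D→B: B is gray → back edge
First back edge: D → B.

D→B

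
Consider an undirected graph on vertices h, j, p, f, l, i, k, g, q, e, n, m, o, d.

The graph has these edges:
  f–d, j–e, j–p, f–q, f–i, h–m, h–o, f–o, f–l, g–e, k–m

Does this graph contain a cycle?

DFS, tracking each vertex's parent; an edge to a visited non-parent vertex closes a cycle.
Start from q:
visit q (parent –)
  visit f (parent q)
    visit l (parent f)
      l–f: parent, skip
    f–q: parent, skip
    visit o (parent f)
      visit h (parent o)
        h–o: parent, skip
        visit m (parent h)
          visit k (parent m)
            k–m: parent, skip
          m–h: parent, skip
      o–f: parent, skip
    visit i (parent f)
      i–f: parent, skip
    visit d (parent f)
      d–f: parent, skip
visit j (parent –)
  visit p (parent j)
    p–j: parent, skip
  visit e (parent j)
    e–j: parent, skip
    visit g (parent e)
      g–e: parent, skip
visit n (parent –)
No non-parent visited neighbor found — the graph is a forest.

No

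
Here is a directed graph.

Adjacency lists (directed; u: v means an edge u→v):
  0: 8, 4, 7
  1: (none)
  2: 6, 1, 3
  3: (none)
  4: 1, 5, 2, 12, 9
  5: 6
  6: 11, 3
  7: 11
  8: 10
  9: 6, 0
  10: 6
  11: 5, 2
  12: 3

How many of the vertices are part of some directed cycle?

7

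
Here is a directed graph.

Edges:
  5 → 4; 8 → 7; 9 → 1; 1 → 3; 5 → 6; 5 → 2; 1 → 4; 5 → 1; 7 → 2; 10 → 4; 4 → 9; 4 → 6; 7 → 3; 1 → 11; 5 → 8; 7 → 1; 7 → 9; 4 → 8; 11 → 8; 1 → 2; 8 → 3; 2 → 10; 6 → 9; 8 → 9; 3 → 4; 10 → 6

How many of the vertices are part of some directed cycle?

10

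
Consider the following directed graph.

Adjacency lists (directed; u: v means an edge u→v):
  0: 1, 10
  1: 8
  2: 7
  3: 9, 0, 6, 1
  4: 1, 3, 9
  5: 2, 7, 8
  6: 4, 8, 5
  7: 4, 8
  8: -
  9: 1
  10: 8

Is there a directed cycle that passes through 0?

No

0 lies on a cycle iff there is a path from 0 back to itself.
Exploring from 0, it never reaches itself; equivalently, its strongly connected component is a singleton.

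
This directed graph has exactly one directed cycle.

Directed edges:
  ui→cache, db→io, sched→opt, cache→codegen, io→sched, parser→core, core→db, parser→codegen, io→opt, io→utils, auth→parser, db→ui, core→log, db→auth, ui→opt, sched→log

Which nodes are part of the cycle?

db, auth, core, parser

DFS with gray/black marking from core:
core gray
  db gray
    auth gray
      parser gray
        parser→core: core is gray → back edge
Back edge closes the cycle core → db → auth → parser → core; its vertices are {db, auth, core, parser}.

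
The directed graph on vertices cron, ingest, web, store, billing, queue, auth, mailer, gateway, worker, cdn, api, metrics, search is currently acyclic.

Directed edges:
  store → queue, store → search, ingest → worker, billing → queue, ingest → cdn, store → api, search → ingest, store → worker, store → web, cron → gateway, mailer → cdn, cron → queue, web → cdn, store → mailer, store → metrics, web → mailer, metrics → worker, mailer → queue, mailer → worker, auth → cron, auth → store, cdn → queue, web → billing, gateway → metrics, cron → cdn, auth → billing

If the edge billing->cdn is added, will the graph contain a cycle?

No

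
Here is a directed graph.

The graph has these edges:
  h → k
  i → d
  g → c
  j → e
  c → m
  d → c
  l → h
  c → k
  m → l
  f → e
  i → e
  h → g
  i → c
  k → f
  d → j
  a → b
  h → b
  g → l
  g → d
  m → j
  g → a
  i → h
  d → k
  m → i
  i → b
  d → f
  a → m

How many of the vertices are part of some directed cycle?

A vertex is on a directed cycle iff it belongs to a strongly connected component of size ≥ 2 (or has a self-loop).
The vertices on cycles are {a, c, d, g, h, i, l, m} — 8 in total.

8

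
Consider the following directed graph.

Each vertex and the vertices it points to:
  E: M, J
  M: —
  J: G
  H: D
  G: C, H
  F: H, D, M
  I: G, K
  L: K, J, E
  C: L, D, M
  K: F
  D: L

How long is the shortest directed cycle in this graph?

4

For each vertex v, BFS finds the shortest path from v back to v.
The shortest such closed walk is G → C → L → J → G, length 4.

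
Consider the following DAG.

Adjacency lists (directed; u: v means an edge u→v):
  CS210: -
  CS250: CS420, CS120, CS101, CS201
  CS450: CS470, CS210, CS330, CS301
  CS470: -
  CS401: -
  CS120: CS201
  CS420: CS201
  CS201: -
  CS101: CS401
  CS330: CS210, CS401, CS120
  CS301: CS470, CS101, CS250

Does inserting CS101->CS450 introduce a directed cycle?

Yes

Adding CS101→CS450 creates a cycle iff CS450 can already reach CS101.
Path from CS450: CS450 → CS301 → CS101.
So CS450 → … → CS101 → CS450 is a cycle.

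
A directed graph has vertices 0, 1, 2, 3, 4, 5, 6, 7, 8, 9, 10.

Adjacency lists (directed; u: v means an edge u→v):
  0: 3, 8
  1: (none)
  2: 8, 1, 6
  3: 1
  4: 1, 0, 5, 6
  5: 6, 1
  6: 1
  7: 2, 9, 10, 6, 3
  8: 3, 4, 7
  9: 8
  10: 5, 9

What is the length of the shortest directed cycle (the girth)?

3

For each vertex v, BFS finds the shortest path from v back to v.
The shortest such closed walk is 8 → 4 → 0 → 8, length 3.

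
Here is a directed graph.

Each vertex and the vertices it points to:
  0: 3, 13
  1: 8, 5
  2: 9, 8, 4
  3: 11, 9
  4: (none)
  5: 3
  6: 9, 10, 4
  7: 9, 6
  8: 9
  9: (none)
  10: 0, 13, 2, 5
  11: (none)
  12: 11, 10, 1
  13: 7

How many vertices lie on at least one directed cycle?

A vertex is on a directed cycle iff it belongs to a strongly connected component of size ≥ 2 (or has a self-loop).
The vertices on cycles are {0, 6, 7, 10, 13} — 5 in total.

5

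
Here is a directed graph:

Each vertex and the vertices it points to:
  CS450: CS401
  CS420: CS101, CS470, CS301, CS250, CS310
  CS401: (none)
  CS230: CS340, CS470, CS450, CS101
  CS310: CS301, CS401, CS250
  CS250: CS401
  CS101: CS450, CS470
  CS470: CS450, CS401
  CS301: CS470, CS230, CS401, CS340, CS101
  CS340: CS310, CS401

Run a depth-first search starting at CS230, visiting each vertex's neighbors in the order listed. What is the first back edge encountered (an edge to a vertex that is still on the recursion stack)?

CS301→CS230

DFS from CS230 (visiting each vertex's neighbors in the order listed); mark gray on enter, black on exit:
CS230 gray
  CS340 gray
    CS310 gray
      CS301 gray
        CS470 gray
          CS450 gray
            CS401 gray
            CS401 black
          CS450 black
          CS470→CS401: CS401 black — skip
        CS470 black
        CS301→CS230: CS230 is gray → back edge
First back edge: CS301 → CS230.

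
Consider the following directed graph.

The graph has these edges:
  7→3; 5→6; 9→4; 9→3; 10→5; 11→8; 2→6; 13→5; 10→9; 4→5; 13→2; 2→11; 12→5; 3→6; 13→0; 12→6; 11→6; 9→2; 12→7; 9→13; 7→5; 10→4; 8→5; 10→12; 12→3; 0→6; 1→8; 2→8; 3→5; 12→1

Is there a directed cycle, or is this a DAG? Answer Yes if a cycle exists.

No

DFS with white/gray/black marking, starting from 5:
5 gray
  6 gray
  6 black
5 black
0 gray
  0→6: 6 black — skip
0 black
1 gray
  8 gray
    8→5: 5 black — skip
  8 black
1 black
2 gray
  2→6: 6 black — skip
  2→8: 8 black — skip
  11 gray
    11→6: 6 black — skip
    11→8: 8 black — skip
  11 black
2 black
3 gray
  3→5: 5 black — skip
  3→6: 6 black — skip
3 black
4 gray
  4→5: 5 black — skip
4 black
7 gray
  7→3: 3 black — skip
  7→5: 5 black — skip
7 black
9 gray
  9→2: 2 black — skip
  13 gray
    13→0: 0 black — skip
    13→5: 5 black — skip
    13→2: 2 black — skip
  13 black
  9→4: 4 black — skip
  9→3: 3 black — skip
9 black
10 gray
  12 gray
    12→5: 5 black — skip
    12→6: 6 black — skip
    12→7: 7 black — skip
    12→3: 3 black — skip
    12→1: 1 black — skip
  12 black
  10→5: 5 black — skip
  10→9: 9 black — skip
  10→4: 4 black — skip
10 black
Every edge goes to a white or black vertex — no back edge, so the graph is acyclic.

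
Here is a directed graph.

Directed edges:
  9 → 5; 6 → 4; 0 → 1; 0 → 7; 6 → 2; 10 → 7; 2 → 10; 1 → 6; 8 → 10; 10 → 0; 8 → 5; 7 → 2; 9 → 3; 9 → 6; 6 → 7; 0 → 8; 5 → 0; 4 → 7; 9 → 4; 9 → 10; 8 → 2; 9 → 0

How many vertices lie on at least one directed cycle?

9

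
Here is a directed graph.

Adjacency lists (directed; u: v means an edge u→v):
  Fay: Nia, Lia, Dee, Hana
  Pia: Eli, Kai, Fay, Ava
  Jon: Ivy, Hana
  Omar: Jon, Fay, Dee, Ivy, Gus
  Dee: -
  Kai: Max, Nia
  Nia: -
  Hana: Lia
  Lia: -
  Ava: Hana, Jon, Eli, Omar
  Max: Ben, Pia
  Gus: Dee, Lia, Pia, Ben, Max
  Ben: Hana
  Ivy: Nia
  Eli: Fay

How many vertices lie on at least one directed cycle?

6

A vertex is on a directed cycle iff it belongs to a strongly connected component of size ≥ 2 (or has a self-loop).
The vertices on cycles are {Ava, Gus, Kai, Max, Pia, Omar} — 6 in total.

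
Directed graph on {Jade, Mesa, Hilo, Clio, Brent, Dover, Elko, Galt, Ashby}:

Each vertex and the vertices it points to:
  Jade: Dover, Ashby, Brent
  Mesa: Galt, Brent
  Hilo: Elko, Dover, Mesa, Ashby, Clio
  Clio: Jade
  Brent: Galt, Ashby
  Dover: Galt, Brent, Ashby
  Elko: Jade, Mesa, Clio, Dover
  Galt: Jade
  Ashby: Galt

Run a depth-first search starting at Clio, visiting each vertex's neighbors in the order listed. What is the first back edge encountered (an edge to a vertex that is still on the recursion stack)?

Galt→Jade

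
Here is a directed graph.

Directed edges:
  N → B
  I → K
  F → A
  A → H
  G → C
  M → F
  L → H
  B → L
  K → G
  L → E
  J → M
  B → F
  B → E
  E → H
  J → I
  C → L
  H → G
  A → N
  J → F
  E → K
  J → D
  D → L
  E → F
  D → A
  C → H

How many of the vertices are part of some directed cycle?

10

A vertex is on a directed cycle iff it belongs to a strongly connected component of size ≥ 2 (or has a self-loop).
The vertices on cycles are {A, B, C, E, F, G, H, K, L, N} — 10 in total.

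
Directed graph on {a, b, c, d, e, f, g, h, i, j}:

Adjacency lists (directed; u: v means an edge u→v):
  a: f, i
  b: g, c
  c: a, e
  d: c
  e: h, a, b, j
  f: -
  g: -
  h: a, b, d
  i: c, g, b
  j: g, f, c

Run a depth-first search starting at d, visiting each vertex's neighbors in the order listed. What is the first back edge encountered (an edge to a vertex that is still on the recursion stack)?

i->c

DFS from d (visiting each vertex's neighbors in the order listed); mark gray on enter, black on exit:
d gray
  c gray
    a gray
      f gray
      f black
      i gray
        i→c: c is gray → back edge
First back edge: i → c.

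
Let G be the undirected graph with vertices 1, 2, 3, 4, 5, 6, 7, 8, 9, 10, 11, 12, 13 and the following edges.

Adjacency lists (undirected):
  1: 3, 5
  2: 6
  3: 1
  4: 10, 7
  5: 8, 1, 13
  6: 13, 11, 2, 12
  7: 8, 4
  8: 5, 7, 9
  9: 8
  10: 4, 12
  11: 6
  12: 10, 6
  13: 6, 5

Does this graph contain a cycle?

Yes

DFS, tracking each vertex's parent; an edge to a visited non-parent vertex closes a cycle.
Start from 12:
visit 12 (parent –)
  visit 10 (parent 12)
    visit 4 (parent 10)
      4–10: parent, skip
      visit 7 (parent 4)
        visit 8 (parent 7)
          visit 5 (parent 8)
            5–8: parent, skip
            visit 1 (parent 5)
              visit 3 (parent 1)
                3–1: parent, skip
              1–5: parent, skip
            visit 13 (parent 5)
              visit 6 (parent 13)
                6–13: parent, skip
                visit 11 (parent 6)
                  11–6: parent, skip
                visit 2 (parent 6)
                  2–6: parent, skip
                6–12: 12 visited and ≠ parent → cycle
Cycle: 12 – 10 – 4 – 7 – 8 – 5 – 13 – 6 – 12.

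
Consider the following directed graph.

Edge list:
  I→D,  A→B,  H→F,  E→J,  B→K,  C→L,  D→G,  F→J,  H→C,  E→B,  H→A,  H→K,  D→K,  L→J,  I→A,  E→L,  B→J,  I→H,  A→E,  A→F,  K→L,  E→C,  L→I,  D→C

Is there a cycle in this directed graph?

Yes

DFS with white/gray/black marking, starting from B:
B gray
  K gray
    L gray
      J gray
      J black
      I gray
        H gray
          A gray
            F gray
              F→J: J black — skip
            F black
            A→B: B is gray → back edge
Back edge found, so a cycle exists: B → K → L → I → H → A → B.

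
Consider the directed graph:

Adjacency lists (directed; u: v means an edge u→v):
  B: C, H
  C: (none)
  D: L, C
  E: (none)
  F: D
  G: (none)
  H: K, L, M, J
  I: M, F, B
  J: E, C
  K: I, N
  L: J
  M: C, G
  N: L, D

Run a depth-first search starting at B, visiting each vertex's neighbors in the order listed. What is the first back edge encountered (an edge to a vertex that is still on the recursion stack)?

I->B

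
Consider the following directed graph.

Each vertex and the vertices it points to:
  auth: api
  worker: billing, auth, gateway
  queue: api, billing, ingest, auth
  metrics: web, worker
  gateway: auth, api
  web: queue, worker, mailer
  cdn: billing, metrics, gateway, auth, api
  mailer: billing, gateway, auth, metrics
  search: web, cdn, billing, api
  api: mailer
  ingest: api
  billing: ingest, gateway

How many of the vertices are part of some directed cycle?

A vertex is on a directed cycle iff it belongs to a strongly connected component of size ≥ 2 (or has a self-loop).
The vertices on cycles are {api, web, auth, queue, ingest, mailer, worker, billing, gateway, metrics} — 10 in total.

10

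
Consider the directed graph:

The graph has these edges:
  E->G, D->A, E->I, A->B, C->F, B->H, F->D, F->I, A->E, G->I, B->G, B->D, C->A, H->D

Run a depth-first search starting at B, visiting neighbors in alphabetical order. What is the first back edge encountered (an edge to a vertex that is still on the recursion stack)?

DFS from B (visiting neighbors in alphabetical order); mark gray on enter, black on exit:
B gray
  D gray
    A gray
      A→B: B is gray → back edge
First back edge: A → B.

A->B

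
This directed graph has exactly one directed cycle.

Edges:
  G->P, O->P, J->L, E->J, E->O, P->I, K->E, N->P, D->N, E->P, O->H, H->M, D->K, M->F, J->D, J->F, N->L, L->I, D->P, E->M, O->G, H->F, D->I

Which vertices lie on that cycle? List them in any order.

D, E, J, K

DFS with gray/black marking from E:
E gray
  O gray
    H gray
      F gray
      F black
      M gray
        M→F: F black — skip
      M black
    H black
    G gray
      P gray
        I gray
        I black
      P black
    G black
    O→P: P black — skip
  O black
  E→M: M black — skip
  J gray
    L gray
      L→I: I black — skip
    L black
    J→F: F black — skip
    D gray
      D→P: P black — skip
      N gray
        N→L: L black — skip
        N→P: P black — skip
      N black
      D→I: I black — skip
      K gray
        K→E: E is gray → back edge
Back edge closes the cycle E → J → D → K → E; its vertices are {D, E, J, K}.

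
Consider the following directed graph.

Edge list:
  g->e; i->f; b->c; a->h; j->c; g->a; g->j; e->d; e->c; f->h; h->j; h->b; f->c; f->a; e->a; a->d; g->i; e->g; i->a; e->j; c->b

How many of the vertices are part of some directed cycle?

A vertex is on a directed cycle iff it belongs to a strongly connected component of size ≥ 2 (or has a self-loop).
The vertices on cycles are {b, c, e, g} — 4 in total.

4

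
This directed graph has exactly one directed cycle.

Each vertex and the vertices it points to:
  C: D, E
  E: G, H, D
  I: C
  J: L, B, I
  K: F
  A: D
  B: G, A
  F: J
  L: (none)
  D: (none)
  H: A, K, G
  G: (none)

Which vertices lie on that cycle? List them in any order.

C, E, F, H, I, J, K

DFS with gray/black marking from H:
H gray
  A gray
    D gray
    D black
  A black
  K gray
    F gray
      J gray
        L gray
        L black
        B gray
          G gray
          G black
          B→A: A black — skip
        B black
        I gray
          C gray
            C→D: D black — skip
            E gray
              E→G: G black — skip
              E→H: H is gray → back edge
Back edge closes the cycle H → K → F → J → I → C → E → H; its vertices are {C, E, F, H, I, J, K}.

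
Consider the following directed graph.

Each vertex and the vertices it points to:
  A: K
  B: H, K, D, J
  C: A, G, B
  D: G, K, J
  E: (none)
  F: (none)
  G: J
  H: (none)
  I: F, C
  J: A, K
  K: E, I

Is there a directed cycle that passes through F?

F lies on a cycle iff there is a path from F back to itself.
Exploring from F, it never reaches itself; equivalently, its strongly connected component is a singleton.

No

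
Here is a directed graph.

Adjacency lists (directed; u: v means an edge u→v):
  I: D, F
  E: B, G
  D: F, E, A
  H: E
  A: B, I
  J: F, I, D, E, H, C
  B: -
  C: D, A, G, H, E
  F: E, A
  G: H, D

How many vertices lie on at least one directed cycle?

7

A vertex is on a directed cycle iff it belongs to a strongly connected component of size ≥ 2 (or has a self-loop).
The vertices on cycles are {A, D, E, F, G, H, I} — 7 in total.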